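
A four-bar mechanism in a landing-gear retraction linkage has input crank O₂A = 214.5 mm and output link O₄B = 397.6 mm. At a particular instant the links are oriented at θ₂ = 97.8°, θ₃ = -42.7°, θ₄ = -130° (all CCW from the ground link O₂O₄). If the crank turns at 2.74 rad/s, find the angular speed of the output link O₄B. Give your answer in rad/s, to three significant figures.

ω₂ = 2.74 rad/s
Differentiating the loop-closure r₂e^{iθ₂}+r₃e^{iθ₃}=r₁+r₄e^{iθ₄} gives r₂ω₂e^{iθ₂}+r₃ω₃e^{iθ₃}=r₄ω₄e^{iθ₄}.
Eliminating the other unknown: ω₄ = r₂ω₂ sin(θ₂−θ₃) / [r₄ sin(θ₄−θ₃)].
Numerator sine = +0.63608; denominator sine = -0.99889.
Result = 0.2145·2.74·(+0.63608) / (0.3976·(-0.99889)) = -0.94129 rad/s; magnitude 0.94129 rad/s.

0.941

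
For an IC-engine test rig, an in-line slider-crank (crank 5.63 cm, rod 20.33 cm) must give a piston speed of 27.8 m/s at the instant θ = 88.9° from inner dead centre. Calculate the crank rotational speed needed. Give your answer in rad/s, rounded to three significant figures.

For an in-line slider-crank, |v_piston| = rω|sinθ|·[1 + r cosθ/√(L² − r² sin²θ)].
With r = 0.0563 m, L = 0.2033 m, θ = 88.9°: the bracketed kinematic factor |dx/dθ| = 0.056601 m.
ω = v/|dx/dθ| = 27.8/0.056601 = 491.16 rad/s.

491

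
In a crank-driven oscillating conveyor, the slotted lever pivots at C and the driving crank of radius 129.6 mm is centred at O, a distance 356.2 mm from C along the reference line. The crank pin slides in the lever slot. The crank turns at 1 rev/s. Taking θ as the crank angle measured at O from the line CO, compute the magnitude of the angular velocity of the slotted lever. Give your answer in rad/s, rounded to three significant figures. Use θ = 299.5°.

ω = 6.283 rad/s (from 1 rev/s).
Crank pin A relative to C: A = (d + r cosθ, r sinθ); lever angle φ = atan2(r sinθ, d + r cosθ).
Differentiating tanφ: φ̇ = rω(d cosθ + r)/(d² + r² + 2dr cosθ).
d² + r² + 2dr cosθ = |CA|² = 0.189139 m²;  d cosθ + r = +0.305 m.
|ω_lever| = |0.1296·6.283·+0.305| / 0.189139 = 1.3131 rad/s.

1.31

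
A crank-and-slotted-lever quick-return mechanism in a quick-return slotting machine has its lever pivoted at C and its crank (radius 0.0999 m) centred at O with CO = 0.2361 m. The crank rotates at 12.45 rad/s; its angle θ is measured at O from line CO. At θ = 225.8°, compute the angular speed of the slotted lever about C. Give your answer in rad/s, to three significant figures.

2.45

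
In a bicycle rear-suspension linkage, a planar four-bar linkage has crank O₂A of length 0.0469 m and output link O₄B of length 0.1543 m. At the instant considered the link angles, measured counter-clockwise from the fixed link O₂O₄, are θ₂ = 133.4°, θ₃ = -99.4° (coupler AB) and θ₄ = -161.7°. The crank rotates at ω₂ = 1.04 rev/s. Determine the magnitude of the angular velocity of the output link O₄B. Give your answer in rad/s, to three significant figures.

ω₂ = 6.535 rad/s (from 1.04 rev/s).
Differentiating the loop-closure r₂e^{iθ₂}+r₃e^{iθ₃}=r₁+r₄e^{iθ₄} gives r₂ω₂e^{iθ₂}+r₃ω₃e^{iθ₃}=r₄ω₄e^{iθ₄}.
Eliminating the other unknown: ω₄ = r₂ω₂ sin(θ₂−θ₃) / [r₄ sin(θ₄−θ₃)].
Numerator sine = -0.79653; denominator sine = -0.88539.
Result = 0.0469·6.535·(-0.79653) / (0.1543·(-0.88539)) = +1.7868 rad/s; magnitude 1.7868 rad/s.

1.79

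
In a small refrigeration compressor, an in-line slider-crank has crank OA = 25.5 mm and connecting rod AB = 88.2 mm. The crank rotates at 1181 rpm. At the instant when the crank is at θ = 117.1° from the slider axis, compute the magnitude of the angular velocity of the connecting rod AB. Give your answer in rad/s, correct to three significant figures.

ω = 123.7 rad/s (converted from 1181 rpm).
The rod makes angle φ with the slider axis where L sinφ = r sinθ; differentiating, L cosφ·φ̇ = r ω cosθ.
L cosφ = √(L² − r² sin²θ) = 0.085229 m.
|ω_rod| = r ω |cosθ| / √(L² − r² sin²θ) = 0.0255·123.7·0.45554/0.085229 = 16.856 rad/s.

16.9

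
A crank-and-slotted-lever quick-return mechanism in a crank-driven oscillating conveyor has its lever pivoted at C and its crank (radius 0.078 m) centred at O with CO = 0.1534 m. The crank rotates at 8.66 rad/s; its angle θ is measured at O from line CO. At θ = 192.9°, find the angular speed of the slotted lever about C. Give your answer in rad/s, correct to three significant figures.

7.68

ω = 8.66 rad/s
Crank pin A relative to C: A = (d + r cosθ, r sinθ); lever angle φ = atan2(r sinθ, d + r cosθ).
Differentiating tanφ: φ̇ = rω(d cosθ + r)/(d² + r² + 2dr cosθ).
d² + r² + 2dr cosθ = |CA|² = 0.00628913 m²;  d cosθ + r = -0.071528 m.
|ω_lever| = |0.078·8.66·-0.071528| / 0.00628913 = 7.6825 rad/s.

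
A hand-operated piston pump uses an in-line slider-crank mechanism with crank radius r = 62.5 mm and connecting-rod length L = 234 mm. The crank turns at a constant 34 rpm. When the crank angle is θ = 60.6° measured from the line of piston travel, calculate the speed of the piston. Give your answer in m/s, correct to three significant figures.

0.220

ω = 2π·34/60 = 3.56 rad/s
For an in-line slider-crank, x = r cosθ + √(L² − r² sin²θ), so v = −rω sinθ·[1 + r cosθ/√(L² − r² sin²θ)].
With r = 0.0625 m, L = 0.234 m, θ = 60.6°: √(L² − r² sin²θ) = 0.22758 m.
v = −0.0625·3.56·0.87121·[1 + 0.0625·0.49090/0.22758] = -0.22001 m/s.
|v| = 0.22001 m/s.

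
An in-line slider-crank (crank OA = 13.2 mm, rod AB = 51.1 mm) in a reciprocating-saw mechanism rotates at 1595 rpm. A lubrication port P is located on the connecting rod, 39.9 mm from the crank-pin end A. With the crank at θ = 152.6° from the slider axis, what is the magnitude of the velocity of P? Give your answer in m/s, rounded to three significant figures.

0.936

ω = 167 rad/s.  Crank-pin speed |V_A| = rω = 2.2048 m/s, perpendicular to OA.
Rod angle: sinφ = −(r/L) sinθ ⇒ φ = -6.827°; ω_rod = −rω cosθ/√(L²−r²sin²θ) = +38.579 rad/s.
V_P = V_A + ω_rod × AP, with AP = 0.0399 m along the rod.
Components: V_Px = −rω sinθ − a·ω_rod·sinφ = -0.83164 m/s;  V_Py = rω cosθ + a·ω_rod·cosφ = -0.42903 m/s.
|V_P| = √(V_Px² + V_Py²) = 0.93579 m/s.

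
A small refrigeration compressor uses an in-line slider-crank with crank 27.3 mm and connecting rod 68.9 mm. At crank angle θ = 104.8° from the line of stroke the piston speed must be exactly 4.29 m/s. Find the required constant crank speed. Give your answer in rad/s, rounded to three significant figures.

For an in-line slider-crank, |v_piston| = rω|sinθ|·[1 + r cosθ/√(L² − r² sin²θ)].
With r = 0.0273 m, L = 0.0689 m, θ = 104.8°: the bracketed kinematic factor |dx/dθ| = 0.023502 m.
ω = v/|dx/dθ| = 4.29/0.023502 = 182.54 rad/s.

183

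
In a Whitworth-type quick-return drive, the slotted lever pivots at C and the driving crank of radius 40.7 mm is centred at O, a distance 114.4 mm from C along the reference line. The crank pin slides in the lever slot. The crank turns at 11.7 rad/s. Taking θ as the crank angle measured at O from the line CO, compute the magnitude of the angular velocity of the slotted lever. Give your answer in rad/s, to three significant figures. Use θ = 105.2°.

0.414

ω = 11.7 rad/s
Crank pin A relative to C: A = (d + r cosθ, r sinθ); lever angle φ = atan2(r sinθ, d + r cosθ).
Differentiating tanφ: φ̇ = rω(d cosθ + r)/(d² + r² + 2dr cosθ).
d² + r² + 2dr cosθ = |CA|² = 0.0123023 m²;  d cosθ + r = +0.010706 m.
|ω_lever| = |0.0407·11.7·+0.010706| / 0.0123023 = 0.41438 rad/s.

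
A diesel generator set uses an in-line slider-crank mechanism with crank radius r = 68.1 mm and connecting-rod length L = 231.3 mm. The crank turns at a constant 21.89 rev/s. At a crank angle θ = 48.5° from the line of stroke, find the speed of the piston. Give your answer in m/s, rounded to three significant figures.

ω = 2π·21.9 = 137.5 rad/s
For an in-line slider-crank, x = r cosθ + √(L² − r² sin²θ), so v = −rω sinθ·[1 + r cosθ/√(L² − r² sin²θ)].
With r = 0.0681 m, L = 0.2313 m, θ = 48.5°: √(L² − r² sin²θ) = 0.22561 m.
v = −0.0681·137.5·0.74896·[1 + 0.0681·0.66262/0.22561] = -8.4181 m/s.
|v| = 8.4181 m/s.

8.42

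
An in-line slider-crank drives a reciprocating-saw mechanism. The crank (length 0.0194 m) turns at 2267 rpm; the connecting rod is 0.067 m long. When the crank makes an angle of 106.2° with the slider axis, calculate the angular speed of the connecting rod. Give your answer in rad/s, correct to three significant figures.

ω = 237.4 rad/s (converted from 2267 rpm).
The rod makes angle φ with the slider axis where L sinφ = r sinθ; differentiating, L cosφ·φ̇ = r ω cosθ.
L cosφ = √(L² − r² sin²θ) = 0.064358 m.
|ω_rod| = r ω |cosθ| / √(L² − r² sin²θ) = 0.0194·237.4·0.27899/0.064358 = 19.965 rad/s.

20.0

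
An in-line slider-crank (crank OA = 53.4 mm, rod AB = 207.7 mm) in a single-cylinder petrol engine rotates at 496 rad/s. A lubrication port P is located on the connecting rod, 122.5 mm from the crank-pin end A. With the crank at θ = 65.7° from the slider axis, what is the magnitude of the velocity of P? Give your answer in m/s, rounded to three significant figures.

26.1

ω = 496 rad/s.  Crank-pin speed |V_A| = rω = 26.486 m/s, perpendicular to OA.
Rod angle: sinφ = −(r/L) sinθ ⇒ φ = -13.552°; ω_rod = −rω cosθ/√(L²−r²sin²θ) = -53.98 rad/s.
V_P = V_A + ω_rod × AP, with AP = 0.1225 m along the rod.
Components: V_Px = −rω sinθ − a·ω_rod·sinφ = -25.689 m/s;  V_Py = rω cosθ + a·ω_rod·cosφ = +4.4711 m/s.
|V_P| = √(V_Px² + V_Py²) = 26.075 m/s.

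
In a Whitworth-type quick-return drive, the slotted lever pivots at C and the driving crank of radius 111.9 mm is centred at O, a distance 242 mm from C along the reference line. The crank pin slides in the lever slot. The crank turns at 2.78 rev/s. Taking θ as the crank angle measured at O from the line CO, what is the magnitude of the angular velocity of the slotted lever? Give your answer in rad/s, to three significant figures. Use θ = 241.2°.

0.203

ω = 17.47 rad/s (from 2.78 rev/s).
Crank pin A relative to C: A = (d + r cosθ, r sinθ); lever angle φ = atan2(r sinθ, d + r cosθ).
Differentiating tanφ: φ̇ = rω(d cosθ + r)/(d² + r² + 2dr cosθ).
d² + r² + 2dr cosθ = |CA|² = 0.044994 m²;  d cosθ + r = -0.0046844 m.
|ω_lever| = |0.1119·17.47·-0.0046844| / 0.044994 = 0.20349 rad/s.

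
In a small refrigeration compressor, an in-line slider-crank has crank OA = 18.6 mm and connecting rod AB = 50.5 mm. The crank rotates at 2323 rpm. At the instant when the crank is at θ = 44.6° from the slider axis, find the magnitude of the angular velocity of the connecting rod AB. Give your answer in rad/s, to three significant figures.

ω = 243.3 rad/s (converted from 2323 rpm).
The rod makes angle φ with the slider axis where L sinφ = r sinθ; differentiating, L cosφ·φ̇ = r ω cosθ.
L cosφ = √(L² − r² sin²θ) = 0.048782 m.
|ω_rod| = r ω |cosθ| / √(L² − r² sin²θ) = 0.0186·243.3·0.71203/0.048782 = 66.043 rad/s.

66.0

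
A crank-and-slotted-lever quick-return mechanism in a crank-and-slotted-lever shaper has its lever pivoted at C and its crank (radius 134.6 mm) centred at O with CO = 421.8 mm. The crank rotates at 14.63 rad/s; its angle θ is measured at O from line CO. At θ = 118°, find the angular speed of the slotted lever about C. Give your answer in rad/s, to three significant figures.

0.875

ω = 14.63 rad/s
Crank pin A relative to C: A = (d + r cosθ, r sinθ); lever angle φ = atan2(r sinθ, d + r cosθ).
Differentiating tanφ: φ̇ = rω(d cosθ + r)/(d² + r² + 2dr cosθ).
d² + r² + 2dr cosθ = |CA|² = 0.142725 m²;  d cosθ + r = -0.063423 m.
|ω_lever| = |0.1346·14.63·-0.063423| / 0.142725 = 0.87506 rad/s.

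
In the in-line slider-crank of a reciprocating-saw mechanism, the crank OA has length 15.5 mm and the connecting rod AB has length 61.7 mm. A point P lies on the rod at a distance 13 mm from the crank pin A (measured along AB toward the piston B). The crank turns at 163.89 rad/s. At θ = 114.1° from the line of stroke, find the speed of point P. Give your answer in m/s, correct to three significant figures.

ω = 163.9 rad/s.  Crank-pin speed |V_A| = rω = 2.5403 m/s, perpendicular to OA.
Rod angle: sinφ = −(r/L) sinθ ⇒ φ = -13.257°; ω_rod = −rω cosθ/√(L²−r²sin²θ) = +17.272 rad/s.
V_P = V_A + ω_rod × AP, with AP = 0.013 m along the rod.
Components: V_Px = −rω sinθ − a·ω_rod·sinφ = -2.2674 m/s;  V_Py = rω cosθ + a·ω_rod·cosφ = -0.81873 m/s.
|V_P| = √(V_Px² + V_Py²) = 2.4107 m/s.

2.41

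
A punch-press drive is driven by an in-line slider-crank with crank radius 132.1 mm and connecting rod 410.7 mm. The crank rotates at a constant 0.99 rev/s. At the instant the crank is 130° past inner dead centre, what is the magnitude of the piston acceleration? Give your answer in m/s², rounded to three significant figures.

ω = 2π·0.99 = 6.22 rad/s
x(θ) = r cosθ + √(L² − r² sin²θ); with ω constant, a = ω²·d²x/dθ².
d²x/dθ² = −r cosθ − r²(cos2θ)/√u − r⁴ sin²2θ/(4u^{3/2}),  u = L² − r² sin²θ = 0.158434 m².
Substituting r = 0.1321 m, L = 0.4107 m, θ = 130°: d²x/dθ² = +0.091354 m.
a = ω²·d²x/dθ² = (6.22)²·(+0.091354) = +3.5348 m/s²;  |a| = 3.5348 m/s².

3.53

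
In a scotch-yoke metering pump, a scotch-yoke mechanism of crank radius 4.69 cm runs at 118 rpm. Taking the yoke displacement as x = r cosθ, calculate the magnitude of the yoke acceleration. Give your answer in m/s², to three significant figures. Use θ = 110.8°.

2.54

ω = 12.36 rad/s (from 118 rpm).
x = r cosθ ⇒ ẍ = −rω² cosθ (ω constant).
|a| = rω²|cosθ| = 0.0469·(12.36)²·|cos 110.8°| = 2.543 m/s².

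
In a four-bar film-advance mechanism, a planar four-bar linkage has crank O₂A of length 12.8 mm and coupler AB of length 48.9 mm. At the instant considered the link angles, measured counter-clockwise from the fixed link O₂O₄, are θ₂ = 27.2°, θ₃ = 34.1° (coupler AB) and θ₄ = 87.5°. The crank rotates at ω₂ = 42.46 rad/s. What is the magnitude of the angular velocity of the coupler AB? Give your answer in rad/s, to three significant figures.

12.0

ω₂ = 42.46 rad/s
Differentiating the loop-closure r₂e^{iθ₂}+r₃e^{iθ₃}=r₁+r₄e^{iθ₄} gives r₂ω₂e^{iθ₂}+r₃ω₃e^{iθ₃}=r₄ω₄e^{iθ₄}.
Eliminating the other unknown: ω₃ = r₂ω₂ sin(θ₄−θ₂) / [r₃ sin(θ₃−θ₄)].
Numerator sine = +0.86863; denominator sine = -0.80282.
Result = 0.0128·42.46·(+0.86863) / (0.0489·(-0.80282)) = -12.025 rad/s; magnitude 12.025 rad/s.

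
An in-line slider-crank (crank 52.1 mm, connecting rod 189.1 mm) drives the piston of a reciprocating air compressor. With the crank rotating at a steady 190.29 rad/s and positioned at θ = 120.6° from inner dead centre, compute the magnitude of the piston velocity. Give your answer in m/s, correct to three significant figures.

ω = 190.3 rad/s
For an in-line slider-crank, x = r cosθ + √(L² − r² sin²θ), so v = −rω sinθ·[1 + r cosθ/√(L² − r² sin²θ)].
With r = 0.0521 m, L = 0.1891 m, θ = 120.6°: √(L² − r² sin²θ) = 0.18371 m.
v = −0.0521·190.3·0.86074·[1 + 0.0521·-0.50904/0.18371] = -7.3015 m/s.
|v| = 7.3015 m/s.

7.30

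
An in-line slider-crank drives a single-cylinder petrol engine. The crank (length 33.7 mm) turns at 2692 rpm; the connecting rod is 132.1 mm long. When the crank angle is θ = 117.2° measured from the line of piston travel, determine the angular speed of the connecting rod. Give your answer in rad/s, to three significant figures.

ω = 281.9 rad/s (converted from 2692 rpm).
The rod makes angle φ with the slider axis where L sinφ = r sinθ; differentiating, L cosφ·φ̇ = r ω cosθ.
L cosφ = √(L² − r² sin²θ) = 0.12865 m.
|ω_rod| = r ω |cosθ| / √(L² − r² sin²θ) = 0.0337·281.9·0.45710/0.12865 = 33.753 rad/s.

33.8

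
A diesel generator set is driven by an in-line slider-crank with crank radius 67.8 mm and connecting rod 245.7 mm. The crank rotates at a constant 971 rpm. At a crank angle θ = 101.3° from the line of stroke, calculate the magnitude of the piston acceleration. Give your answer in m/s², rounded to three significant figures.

ω = 2π·971/60 = 101.7 rad/s
x(θ) = r cosθ + √(L² − r² sin²θ); with ω constant, a = ω²·d²x/dθ².
d²x/dθ² = −r cosθ − r²(cos2θ)/√u − r⁴ sin²2θ/(4u^{3/2}),  u = L² − r² sin²θ = 0.0559481 m².
Substituting r = 0.0678 m, L = 0.2457 m, θ = 101.3°: d²x/dθ² = +0.031168 m.
a = ω²·d²x/dθ² = (101.7)²·(+0.031168) = +322.26 m/s²;  |a| = 322.26 m/s².

322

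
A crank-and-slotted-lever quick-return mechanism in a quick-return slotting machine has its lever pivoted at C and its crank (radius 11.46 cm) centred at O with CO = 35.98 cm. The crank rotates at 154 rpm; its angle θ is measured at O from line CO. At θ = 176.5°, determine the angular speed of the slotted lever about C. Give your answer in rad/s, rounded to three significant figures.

7.50

ω = 16.13 rad/s (from 154 rpm).
Crank pin A relative to C: A = (d + r cosθ, r sinθ); lever angle φ = atan2(r sinθ, d + r cosθ).
Differentiating tanφ: φ̇ = rω(d cosθ + r)/(d² + r² + 2dr cosθ).
d² + r² + 2dr cosθ = |CA|² = 0.0602769 m²;  d cosθ + r = -0.24453 m.
|ω_lever| = |0.1146·16.13·-0.24453| / 0.0602769 = 7.4974 rad/s.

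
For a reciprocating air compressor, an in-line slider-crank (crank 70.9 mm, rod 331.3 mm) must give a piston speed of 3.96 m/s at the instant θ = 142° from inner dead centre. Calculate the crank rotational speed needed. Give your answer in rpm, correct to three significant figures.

1040

For an in-line slider-crank, |v_piston| = rω|sinθ|·[1 + r cosθ/√(L² − r² sin²θ)].
With r = 0.0709 m, L = 0.3313 m, θ = 142°: the bracketed kinematic factor |dx/dθ| = 0.036225 m.
ω = v/|dx/dθ| = 3.96/0.036225 = 109.32 rad/s.
N = 60ω/(2π) = 1043.9 rpm.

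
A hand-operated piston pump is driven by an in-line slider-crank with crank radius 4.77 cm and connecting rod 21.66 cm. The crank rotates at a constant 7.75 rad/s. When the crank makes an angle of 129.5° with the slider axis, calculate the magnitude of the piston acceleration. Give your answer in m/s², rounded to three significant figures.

ω = 7.75 rad/s
x(θ) = r cosθ + √(L² − r² sin²θ); with ω constant, a = ω²·d²x/dθ².
d²x/dθ² = −r cosθ − r²(cos2θ)/√u − r⁴ sin²2θ/(4u^{3/2}),  u = L² − r² sin²θ = 0.0455608 m².
Substituting r = 0.0477 m, L = 0.2166 m, θ = 129.5°: d²x/dθ² = +0.032247 m.
a = ω²·d²x/dθ² = (7.75)²·(+0.032247) = +1.9368 m/s²;  |a| = 1.9368 m/s².

1.94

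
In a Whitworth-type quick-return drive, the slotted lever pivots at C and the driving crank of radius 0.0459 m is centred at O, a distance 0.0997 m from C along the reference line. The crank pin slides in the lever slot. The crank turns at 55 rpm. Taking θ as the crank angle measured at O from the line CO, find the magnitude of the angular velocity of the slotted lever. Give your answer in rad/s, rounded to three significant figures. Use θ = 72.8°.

ω = 5.76 rad/s (from 55 rpm).
Crank pin A relative to C: A = (d + r cosθ, r sinθ); lever angle φ = atan2(r sinθ, d + r cosθ).
Differentiating tanφ: φ̇ = rω(d cosθ + r)/(d² + r² + 2dr cosθ).
d² + r² + 2dr cosθ = |CA|² = 0.0147534 m²;  d cosθ + r = +0.075382 m.
|ω_lever| = |0.0459·5.76·+0.075382| / 0.0147534 = 1.3508 rad/s.

1.35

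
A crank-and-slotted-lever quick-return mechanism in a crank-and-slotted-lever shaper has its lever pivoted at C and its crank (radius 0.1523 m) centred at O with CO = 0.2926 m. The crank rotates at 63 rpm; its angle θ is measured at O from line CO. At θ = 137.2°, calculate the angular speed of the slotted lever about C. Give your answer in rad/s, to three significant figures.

1.44

ω = 6.597 rad/s (from 63 rpm).
Crank pin A relative to C: A = (d + r cosθ, r sinθ); lever angle φ = atan2(r sinθ, d + r cosθ).
Differentiating tanφ: φ̇ = rω(d cosθ + r)/(d² + r² + 2dr cosθ).
d² + r² + 2dr cosθ = |CA|² = 0.0434157 m²;  d cosθ + r = -0.062389 m.
|ω_lever| = |0.1523·6.597·-0.062389| / 0.0434157 = 1.4439 rad/s.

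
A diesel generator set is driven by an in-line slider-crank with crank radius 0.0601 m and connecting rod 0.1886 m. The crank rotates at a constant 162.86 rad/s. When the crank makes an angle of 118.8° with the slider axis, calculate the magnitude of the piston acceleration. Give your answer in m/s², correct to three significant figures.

ω = 162.9 rad/s
x(θ) = r cosθ + √(L² − r² sin²θ); with ω constant, a = ω²·d²x/dθ².
d²x/dθ² = −r cosθ − r²(cos2θ)/√u − r⁴ sin²2θ/(4u^{3/2}),  u = L² − r² sin²θ = 0.0327962 m².
Substituting r = 0.0601 m, L = 0.1886 m, θ = 118.8°: d²x/dθ² = +0.039249 m.
a = ω²·d²x/dθ² = (162.9)²·(+0.039249) = +1041 m/s²;  |a| = 1041 m/s².

1040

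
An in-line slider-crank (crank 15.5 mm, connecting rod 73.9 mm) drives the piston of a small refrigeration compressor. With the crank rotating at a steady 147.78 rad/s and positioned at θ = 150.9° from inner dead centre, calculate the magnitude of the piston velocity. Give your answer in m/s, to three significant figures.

0.909

ω = 147.8 rad/s
For an in-line slider-crank, x = r cosθ + √(L² − r² sin²θ), so v = −rω sinθ·[1 + r cosθ/√(L² − r² sin²θ)].
With r = 0.0155 m, L = 0.0739 m, θ = 150.9°: √(L² − r² sin²θ) = 0.073515 m.
v = −0.0155·147.8·0.48634·[1 + 0.0155·-0.87377/0.073515] = -0.90877 m/s.
|v| = 0.90877 m/s.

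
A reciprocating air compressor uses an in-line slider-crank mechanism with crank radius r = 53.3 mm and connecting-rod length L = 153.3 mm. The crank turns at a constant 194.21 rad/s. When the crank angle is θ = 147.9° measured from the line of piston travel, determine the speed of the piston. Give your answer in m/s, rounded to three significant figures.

ω = 194.2 rad/s
For an in-line slider-crank, x = r cosθ + √(L² − r² sin²θ), so v = −rω sinθ·[1 + r cosθ/√(L² − r² sin²θ)].
With r = 0.0533 m, L = 0.1533 m, θ = 147.9°: √(L² − r² sin²θ) = 0.15066 m.
v = −0.0533·194.2·0.53140·[1 + 0.0533·-0.84712/0.15066] = -3.8522 m/s.
|v| = 3.8522 m/s.

3.85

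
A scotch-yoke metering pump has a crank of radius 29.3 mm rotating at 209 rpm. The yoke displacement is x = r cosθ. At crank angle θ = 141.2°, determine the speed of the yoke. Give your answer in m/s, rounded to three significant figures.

ω = 21.89 rad/s (from 209 rpm).
x = r cosθ ⇒ ẋ = −rω sinθ.
|v| = rω|sinθ| = 0.0293·21.89·|sin 141.2°| = 0.40182 m/s.

0.402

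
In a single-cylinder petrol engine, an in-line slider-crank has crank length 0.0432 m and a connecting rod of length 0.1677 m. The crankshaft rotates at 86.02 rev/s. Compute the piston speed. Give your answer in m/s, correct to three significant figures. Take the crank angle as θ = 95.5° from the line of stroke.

22.6

ω = 2π·86 = 540.5 rad/s
For an in-line slider-crank, x = r cosθ + √(L² − r² sin²θ), so v = −rω sinθ·[1 + r cosθ/√(L² − r² sin²θ)].
With r = 0.0432 m, L = 0.1677 m, θ = 95.5°: √(L² − r² sin²θ) = 0.16209 m.
v = −0.0432·540.5·0.99540·[1 + 0.0432·-0.09585/0.16209] = -22.648 m/s.
|v| = 22.648 m/s.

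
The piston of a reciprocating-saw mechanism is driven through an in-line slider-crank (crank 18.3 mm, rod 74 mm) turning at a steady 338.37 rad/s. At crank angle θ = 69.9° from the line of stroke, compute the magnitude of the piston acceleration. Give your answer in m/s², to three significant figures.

317

ω = 338.4 rad/s
x(θ) = r cosθ + √(L² − r² sin²θ); with ω constant, a = ω²·d²x/dθ².
d²x/dθ² = −r cosθ − r²(cos2θ)/√u − r⁴ sin²2θ/(4u^{3/2}),  u = L² − r² sin²θ = 0.00518066 m².
Substituting r = 0.0183 m, L = 0.074 m, θ = 69.9°: d²x/dθ² = -0.0027665 m.
a = ω²·d²x/dθ² = (338.4)²·(-0.0027665) = -316.75 m/s²;  |a| = 316.75 m/s².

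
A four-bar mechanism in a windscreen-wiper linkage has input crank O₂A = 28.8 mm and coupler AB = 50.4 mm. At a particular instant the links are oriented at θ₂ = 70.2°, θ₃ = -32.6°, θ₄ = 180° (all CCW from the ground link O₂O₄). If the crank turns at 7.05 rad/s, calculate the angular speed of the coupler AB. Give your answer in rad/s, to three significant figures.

ω₂ = 7.05 rad/s
Differentiating the loop-closure r₂e^{iθ₂}+r₃e^{iθ₃}=r₁+r₄e^{iθ₄} gives r₂ω₂e^{iθ₂}+r₃ω₃e^{iθ₃}=r₄ω₄e^{iθ₄}.
Eliminating the other unknown: ω₃ = r₂ω₂ sin(θ₄−θ₂) / [r₃ sin(θ₃−θ₄)].
Numerator sine = +0.94088; denominator sine = +0.53877.
Result = 0.0288·7.05·(+0.94088) / (0.0504·(+0.53877)) = +7.0353 rad/s; magnitude 7.0353 rad/s.

7.04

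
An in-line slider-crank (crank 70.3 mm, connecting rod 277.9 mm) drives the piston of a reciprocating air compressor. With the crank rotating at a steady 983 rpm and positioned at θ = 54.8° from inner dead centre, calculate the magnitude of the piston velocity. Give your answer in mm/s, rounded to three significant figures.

6790

ω = 2π·983/60 = 102.9 rad/s
For an in-line slider-crank, x = r cosθ + √(L² − r² sin²θ), so v = −rω sinθ·[1 + r cosθ/√(L² − r² sin²θ)].
With r = 0.0703 m, L = 0.2779 m, θ = 54.8°: √(L² − r² sin²θ) = 0.2719 m.
v = −0.0703·102.9·0.81714·[1 + 0.0703·0.57643/0.2719] = -6.7947 m/s.
|v| = 6.7947 m/s = 6794.7 mm/s.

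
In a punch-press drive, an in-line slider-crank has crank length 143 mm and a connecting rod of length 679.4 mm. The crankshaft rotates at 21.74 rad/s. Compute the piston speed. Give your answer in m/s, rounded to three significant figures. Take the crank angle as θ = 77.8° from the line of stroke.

ω = 21.74 rad/s
For an in-line slider-crank, x = r cosθ + √(L² − r² sin²θ), so v = −rω sinθ·[1 + r cosθ/√(L² − r² sin²θ)].
With r = 0.143 m, L = 0.6794 m, θ = 77.8°: √(L² − r² sin²θ) = 0.66487 m.
v = −0.143·21.74·0.97742·[1 + 0.143·0.21132/0.66487] = -3.1767 m/s.
|v| = 3.1767 m/s.

3.18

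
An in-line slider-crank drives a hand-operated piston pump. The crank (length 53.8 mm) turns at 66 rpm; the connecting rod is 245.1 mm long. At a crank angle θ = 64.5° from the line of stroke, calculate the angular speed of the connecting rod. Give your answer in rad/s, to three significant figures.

0.666

ω = 6.912 rad/s (converted from 66 rpm).
The rod makes angle φ with the slider axis where L sinφ = r sinθ; differentiating, L cosφ·φ̇ = r ω cosθ.
L cosφ = √(L² − r² sin²θ) = 0.24024 m.
|ω_rod| = r ω |cosθ| / √(L² − r² sin²θ) = 0.0538·6.912·0.43051/0.24024 = 0.66633 rad/s.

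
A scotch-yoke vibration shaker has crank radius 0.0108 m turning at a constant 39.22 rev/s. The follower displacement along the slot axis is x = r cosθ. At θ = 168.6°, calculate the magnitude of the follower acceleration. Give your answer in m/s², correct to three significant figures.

ω = 246.4 rad/s (from 39.22 rev/s).
x = r cosθ ⇒ ẍ = −rω² cosθ (ω constant).
|a| = rω²|cosθ| = 0.0108·(246.4)²·|cos 168.6°| = 642.9 m/s².

643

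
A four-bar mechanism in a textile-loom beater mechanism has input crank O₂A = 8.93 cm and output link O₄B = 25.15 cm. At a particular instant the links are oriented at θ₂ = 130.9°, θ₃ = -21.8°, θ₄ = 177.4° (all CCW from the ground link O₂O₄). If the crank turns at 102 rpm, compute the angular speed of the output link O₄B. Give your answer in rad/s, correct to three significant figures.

5.29

ω₂ = 10.68 rad/s (from 102 rpm).
Differentiating the loop-closure r₂e^{iθ₂}+r₃e^{iθ₃}=r₁+r₄e^{iθ₄} gives r₂ω₂e^{iθ₂}+r₃ω₃e^{iθ₃}=r₄ω₄e^{iθ₄}.
Eliminating the other unknown: ω₄ = r₂ω₂ sin(θ₂−θ₃) / [r₄ sin(θ₄−θ₃)].
Numerator sine = +0.45865; denominator sine = -0.32887.
Result = 0.0893·10.68·(+0.45865) / (0.2515·(-0.32887)) = -5.2894 rad/s; magnitude 5.2894 rad/s.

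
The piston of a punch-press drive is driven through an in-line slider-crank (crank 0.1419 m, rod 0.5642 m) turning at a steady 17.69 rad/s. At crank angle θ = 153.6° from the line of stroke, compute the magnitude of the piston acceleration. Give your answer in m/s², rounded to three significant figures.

ω = 17.69 rad/s
x(θ) = r cosθ + √(L² − r² sin²θ); with ω constant, a = ω²·d²x/dθ².
d²x/dθ² = −r cosθ − r²(cos2θ)/√u − r⁴ sin²2θ/(4u^{3/2}),  u = L² − r² sin²θ = 0.314341 m².
Substituting r = 0.1419 m, L = 0.5642 m, θ = 153.6°: d²x/dθ² = +0.10502 m.
a = ω²·d²x/dθ² = (17.69)²·(+0.10502) = +32.865 m/s²;  |a| = 32.865 m/s².

32.9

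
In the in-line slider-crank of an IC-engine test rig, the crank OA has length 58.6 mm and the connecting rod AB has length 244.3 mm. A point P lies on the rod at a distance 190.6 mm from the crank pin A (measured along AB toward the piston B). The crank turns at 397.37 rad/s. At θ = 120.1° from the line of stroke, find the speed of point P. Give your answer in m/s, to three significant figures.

ω = 397.4 rad/s.  Crank-pin speed |V_A| = rω = 23.286 m/s, perpendicular to OA.
Rod angle: sinφ = −(r/L) sinθ ⇒ φ = -11.977°; ω_rod = −rω cosθ/√(L²−r²sin²θ) = +48.866 rad/s.
V_P = V_A + ω_rod × AP, with AP = 0.1906 m along the rod.
Components: V_Px = −rω sinθ − a·ω_rod·sinφ = -18.213 m/s;  V_Py = rω cosθ + a·ω_rod·cosφ = -2.567 m/s.
|V_P| = √(V_Px² + V_Py²) = 18.393 m/s.

18.4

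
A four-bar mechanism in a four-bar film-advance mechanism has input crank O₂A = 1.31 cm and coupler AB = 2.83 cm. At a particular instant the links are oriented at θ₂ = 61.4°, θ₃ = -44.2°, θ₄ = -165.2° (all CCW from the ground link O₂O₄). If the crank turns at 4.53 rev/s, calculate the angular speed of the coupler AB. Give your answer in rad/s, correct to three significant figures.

11.2

ω₂ = 28.46 rad/s (from 4.53 rev/s).
Differentiating the loop-closure r₂e^{iθ₂}+r₃e^{iθ₃}=r₁+r₄e^{iθ₄} gives r₂ω₂e^{iθ₂}+r₃ω₃e^{iθ₃}=r₄ω₄e^{iθ₄}.
Eliminating the other unknown: ω₃ = r₂ω₂ sin(θ₄−θ₂) / [r₃ sin(θ₃−θ₄)].
Numerator sine = +0.72657; denominator sine = +0.85717.
Result = 0.0131·28.46·(+0.72657) / (0.0283·(+0.85717)) = +11.168 rad/s; magnitude 11.168 rad/s.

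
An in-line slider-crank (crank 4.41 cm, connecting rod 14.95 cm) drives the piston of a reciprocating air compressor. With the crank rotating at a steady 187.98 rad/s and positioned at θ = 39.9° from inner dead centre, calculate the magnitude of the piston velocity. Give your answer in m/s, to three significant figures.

6.54

ω = 188 rad/s
For an in-line slider-crank, x = r cosθ + √(L² − r² sin²θ), so v = −rω sinθ·[1 + r cosθ/√(L² − r² sin²θ)].
With r = 0.0441 m, L = 0.1495 m, θ = 39.9°: √(L² − r² sin²θ) = 0.1468 m.
v = −0.0441·188·0.64145·[1 + 0.0441·0.76717/0.1468] = -6.5431 m/s.
|v| = 6.5431 m/s.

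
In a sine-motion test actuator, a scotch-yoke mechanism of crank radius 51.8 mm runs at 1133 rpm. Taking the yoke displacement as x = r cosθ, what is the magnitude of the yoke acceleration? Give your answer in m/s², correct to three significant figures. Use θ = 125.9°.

ω = 118.6 rad/s (from 1133 rpm).
x = r cosθ ⇒ ẍ = −rω² cosθ (ω constant).
|a| = rω²|cosθ| = 0.0518·(118.6)²·|cos 125.9°| = 427.58 m/s².

428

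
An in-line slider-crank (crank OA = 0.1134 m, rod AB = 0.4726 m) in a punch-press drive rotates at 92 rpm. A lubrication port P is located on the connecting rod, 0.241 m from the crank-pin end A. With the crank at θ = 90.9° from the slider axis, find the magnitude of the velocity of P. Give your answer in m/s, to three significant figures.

1.09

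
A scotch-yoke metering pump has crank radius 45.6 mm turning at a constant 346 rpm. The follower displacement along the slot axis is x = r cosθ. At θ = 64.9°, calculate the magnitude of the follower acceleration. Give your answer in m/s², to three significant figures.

25.4

ω = 36.23 rad/s (from 346 rpm).
x = r cosθ ⇒ ẍ = −rω² cosθ (ω constant).
|a| = rω²|cosθ| = 0.0456·(36.23)²·|cos 64.9°| = 25.395 m/s².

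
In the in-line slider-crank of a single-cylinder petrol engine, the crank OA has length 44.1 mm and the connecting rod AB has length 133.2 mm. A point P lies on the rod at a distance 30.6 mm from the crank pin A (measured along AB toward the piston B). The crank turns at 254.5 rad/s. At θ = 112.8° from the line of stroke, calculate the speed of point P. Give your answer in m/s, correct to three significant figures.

10.6

ω = 254.5 rad/s.  Crank-pin speed |V_A| = rω = 11.223 m/s, perpendicular to OA.
Rod angle: sinφ = −(r/L) sinθ ⇒ φ = -17.771°; ω_rod = −rω cosθ/√(L²−r²sin²θ) = +34.288 rad/s.
V_P = V_A + ω_rod × AP, with AP = 0.0306 m along the rod.
Components: V_Px = −rω sinθ − a·ω_rod·sinφ = -10.026 m/s;  V_Py = rω cosθ + a·ω_rod·cosφ = -3.3501 m/s.
|V_P| = √(V_Px² + V_Py²) = 10.571 m/s.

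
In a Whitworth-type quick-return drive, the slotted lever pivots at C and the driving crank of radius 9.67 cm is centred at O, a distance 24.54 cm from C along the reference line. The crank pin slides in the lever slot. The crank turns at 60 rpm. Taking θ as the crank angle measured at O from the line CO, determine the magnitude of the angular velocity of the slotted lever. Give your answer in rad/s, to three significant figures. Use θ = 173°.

3.97

ω = 6.283 rad/s (from 60 rpm).
Crank pin A relative to C: A = (d + r cosθ, r sinθ); lever angle φ = atan2(r sinθ, d + r cosθ).
Differentiating tanφ: φ̇ = rω(d cosθ + r)/(d² + r² + 2dr cosθ).
d² + r² + 2dr cosθ = |CA|² = 0.0224655 m²;  d cosθ + r = -0.14687 m.
|ω_lever| = |0.0967·6.283·-0.14687| / 0.0224655 = 3.9722 rad/s.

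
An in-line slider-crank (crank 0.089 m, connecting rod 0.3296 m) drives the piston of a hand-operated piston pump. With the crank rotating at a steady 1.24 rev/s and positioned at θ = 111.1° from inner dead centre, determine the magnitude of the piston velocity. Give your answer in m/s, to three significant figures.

0.582

ω = 2π·1.24 = 7.791 rad/s
For an in-line slider-crank, x = r cosθ + √(L² − r² sin²θ), so v = −rω sinθ·[1 + r cosθ/√(L² − r² sin²θ)].
With r = 0.089 m, L = 0.3296 m, θ = 111.1°: √(L² − r² sin²θ) = 0.31897 m.
v = −0.089·7.791·0.93295·[1 + 0.089·-0.36000/0.31897] = -0.58194 m/s.
|v| = 0.58194 m/s.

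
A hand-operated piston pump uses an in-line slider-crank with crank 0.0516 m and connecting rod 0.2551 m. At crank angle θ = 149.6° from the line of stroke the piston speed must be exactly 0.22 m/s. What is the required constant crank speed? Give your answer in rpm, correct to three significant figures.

For an in-line slider-crank, |v_piston| = rω|sinθ|·[1 + r cosθ/√(L² − r² sin²θ)].
With r = 0.0516 m, L = 0.2551 m, θ = 149.6°: the bracketed kinematic factor |dx/dθ| = 0.021532 m.
ω = v/|dx/dθ| = 0.22/0.021532 = 10.217 rad/s.
N = 60ω/(2π) = 97.569 rpm.

97.6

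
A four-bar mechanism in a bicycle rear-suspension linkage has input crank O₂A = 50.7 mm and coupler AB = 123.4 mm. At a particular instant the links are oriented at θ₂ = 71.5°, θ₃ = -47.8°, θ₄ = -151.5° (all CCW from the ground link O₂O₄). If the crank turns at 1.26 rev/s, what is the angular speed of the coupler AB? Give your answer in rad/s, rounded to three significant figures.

2.28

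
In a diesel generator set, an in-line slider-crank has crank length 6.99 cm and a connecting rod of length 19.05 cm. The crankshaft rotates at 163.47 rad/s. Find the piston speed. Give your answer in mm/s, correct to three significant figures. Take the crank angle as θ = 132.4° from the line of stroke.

ω = 163.5 rad/s
For an in-line slider-crank, x = r cosθ + √(L² − r² sin²θ), so v = −rω sinθ·[1 + r cosθ/√(L² − r² sin²θ)].
With r = 0.0699 m, L = 0.1905 m, θ = 132.4°: √(L² − r² sin²θ) = 0.18337 m.
v = −0.0699·163.5·0.73846·[1 + 0.0699·-0.67430/0.18337] = -6.2691 m/s.
|v| = 6.2691 m/s = 6269.1 mm/s.

6270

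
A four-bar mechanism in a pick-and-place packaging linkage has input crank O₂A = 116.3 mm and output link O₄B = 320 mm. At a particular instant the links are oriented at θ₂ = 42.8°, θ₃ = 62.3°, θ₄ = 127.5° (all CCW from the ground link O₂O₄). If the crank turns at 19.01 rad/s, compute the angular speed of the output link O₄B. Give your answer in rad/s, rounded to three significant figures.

ω₂ = 19.01 rad/s
Differentiating the loop-closure r₂e^{iθ₂}+r₃e^{iθ₃}=r₁+r₄e^{iθ₄} gives r₂ω₂e^{iθ₂}+r₃ω₃e^{iθ₃}=r₄ω₄e^{iθ₄}.
Eliminating the other unknown: ω₄ = r₂ω₂ sin(θ₂−θ₃) / [r₄ sin(θ₄−θ₃)].
Numerator sine = -0.33381; denominator sine = +0.90778.
Result = 0.1163·19.01·(-0.33381) / (0.32·(+0.90778)) = -2.5405 rad/s; magnitude 2.5405 rad/s.

2.54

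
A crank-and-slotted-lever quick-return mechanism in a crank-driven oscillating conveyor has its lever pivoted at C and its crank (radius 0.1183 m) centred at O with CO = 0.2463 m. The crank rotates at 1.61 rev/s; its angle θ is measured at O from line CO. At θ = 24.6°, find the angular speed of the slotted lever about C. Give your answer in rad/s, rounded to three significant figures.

3.21

ω = 10.12 rad/s (from 1.61 rev/s).
Crank pin A relative to C: A = (d + r cosθ, r sinθ); lever angle φ = atan2(r sinθ, d + r cosθ).
Differentiating tanφ: φ̇ = rω(d cosθ + r)/(d² + r² + 2dr cosθ).
d² + r² + 2dr cosθ = |CA|² = 0.127644 m²;  d cosθ + r = +0.34224 m.
|ω_lever| = |0.1183·10.12·+0.34224| / 0.127644 = 3.2087 rad/s.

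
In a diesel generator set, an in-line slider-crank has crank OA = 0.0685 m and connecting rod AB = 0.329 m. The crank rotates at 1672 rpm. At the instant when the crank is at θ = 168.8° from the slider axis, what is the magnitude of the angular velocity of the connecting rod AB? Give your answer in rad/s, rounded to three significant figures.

35.8

ω = 175.1 rad/s (converted from 1672 rpm).
The rod makes angle φ with the slider axis where L sinφ = r sinθ; differentiating, L cosφ·φ̇ = r ω cosθ.
L cosφ = √(L² − r² sin²θ) = 0.32873 m.
|ω_rod| = r ω |cosθ| / √(L² − r² sin²θ) = 0.0685·175.1·0.98096/0.32873 = 35.79 rad/s.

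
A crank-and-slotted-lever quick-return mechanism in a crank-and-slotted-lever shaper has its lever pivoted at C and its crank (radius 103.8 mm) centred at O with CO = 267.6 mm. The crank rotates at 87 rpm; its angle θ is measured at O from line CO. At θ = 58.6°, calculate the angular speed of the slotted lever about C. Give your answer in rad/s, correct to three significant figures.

2.07

ω = 9.111 rad/s (from 87 rpm).
Crank pin A relative to C: A = (d + r cosθ, r sinθ); lever angle φ = atan2(r sinθ, d + r cosθ).
Differentiating tanφ: φ̇ = rω(d cosθ + r)/(d² + r² + 2dr cosθ).
d² + r² + 2dr cosθ = |CA|² = 0.111328 m²;  d cosθ + r = +0.24322 m.
|ω_lever| = |0.1038·9.111·+0.24322| / 0.111328 = 2.0661 rad/s.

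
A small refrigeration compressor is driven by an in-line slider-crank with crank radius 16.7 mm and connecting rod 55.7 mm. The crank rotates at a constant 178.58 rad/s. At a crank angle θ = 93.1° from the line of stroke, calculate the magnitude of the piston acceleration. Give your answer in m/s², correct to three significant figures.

195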